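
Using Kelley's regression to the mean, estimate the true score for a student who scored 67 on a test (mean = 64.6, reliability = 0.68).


T_est = rxx * X + (1 - rxx) * mean
T_est = 0.68 * 67 + 0.32 * 64.6
T_est = 45.56 + 20.672
T_est = 66.232

66.232


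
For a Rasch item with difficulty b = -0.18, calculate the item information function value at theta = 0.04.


P = 1/(1+exp(-(0.04--0.18))) = 0.5548
I = P*(1-P) = 0.5548 * 0.4452
I = 0.247

0.247


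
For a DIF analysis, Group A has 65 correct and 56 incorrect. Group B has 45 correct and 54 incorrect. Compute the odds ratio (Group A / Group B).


Odds_A = 65/56 = 1.1607
Odds_B = 45/54 = 0.8333
OR = Odds_A / Odds_B = 1.1607 / 0.8333
Exactly, OR = (65 * 54) / (56 * 45) = 3510 / 2520
OR = 1.3929

1.3929


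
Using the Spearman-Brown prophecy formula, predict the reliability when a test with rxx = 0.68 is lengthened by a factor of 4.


r_new = (n * rxx) / (1 + (n-1) * rxx)
r_new = (4 * 0.68) / (1 + 3 * 0.68)
r_new = 2.72 / 3.04
r_new = 0.8947

0.8947


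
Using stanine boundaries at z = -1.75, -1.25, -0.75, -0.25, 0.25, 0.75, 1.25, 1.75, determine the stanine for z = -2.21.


Stanine boundaries: [-1.75, -1.25, -0.75, -0.25, 0.25, 0.75, 1.25, 1.75]
z = -2.21
Check each boundary:
  z < -1.75
  z < -1.25
  z < -0.75
  z < -0.25
  z < 0.25
  z < 0.75
  z < 1.25
  z < 1.75
Highest qualifying boundary gives stanine = 1

1


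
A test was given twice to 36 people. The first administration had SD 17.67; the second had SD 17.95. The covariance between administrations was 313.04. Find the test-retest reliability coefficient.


r = cov(X,Y) / (SD_X * SD_Y)
r = 313.04 / (17.67 * 17.95)
r = 313.04 / 317.1765
r = 0.987

0.987


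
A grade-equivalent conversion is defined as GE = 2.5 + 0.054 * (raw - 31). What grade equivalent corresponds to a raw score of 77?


raw - median = 77 - 31 = 46
slope * diff = 0.054 * 46 = 2.484
GE = 2.5 + 2.484
GE = 4.984

4.984


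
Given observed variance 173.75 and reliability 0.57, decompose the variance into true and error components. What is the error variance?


var_true = rxx * var_obs = 0.57 * 173.75 = 99.0375
var_error = var_obs - var_true
var_error = 173.75 - 99.0375
var_error = 74.7125

74.7125


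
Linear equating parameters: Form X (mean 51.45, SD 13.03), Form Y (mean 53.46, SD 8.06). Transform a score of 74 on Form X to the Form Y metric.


slope = SD_Y / SD_X = 8.06 / 13.03 ~ 0.6186
intercept = mean_Y - slope * mean_X = 53.46 - (8.06 / 13.03) * 51.45 ~ 21.6344
Y = slope * X + intercept. To avoid rounding drift from the rounded slope/intercept, evaluate the equivalent form Y = mean_Y + SD_Y * (X - mean_X) / SD_X at full precision:
Y = 53.46 + 8.06 * (74 - 51.45) / 13.03
Y = 53.46 + 8.06 * 22.55 / 13.03
Y = 53.46 + 181.753 / 13.03
Y = 53.46 + 13.9488
Y = 67.4088

67.4088


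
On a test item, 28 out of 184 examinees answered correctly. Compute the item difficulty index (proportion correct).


Item difficulty p = number correct / total examinees
p = 28 / 184
p = 0.1522

0.1522


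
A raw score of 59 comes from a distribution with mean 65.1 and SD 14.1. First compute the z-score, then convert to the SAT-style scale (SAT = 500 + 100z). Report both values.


z = (X - mean) / SD = (59 - 65.1) / 14.1
z = -6.1 / 14.1
z = -0.4326
SAT-scale = SAT = 500 + 100z
Carry z at full precision (z = -6.1 / 14.1) into the conversion:
SAT-scale = 500 + 100 * (-6.1 / 14.1) = 500 + -610 / 14.1
SAT-scale = 500 + -43.2624
SAT-scale = 456.7376

456.7376


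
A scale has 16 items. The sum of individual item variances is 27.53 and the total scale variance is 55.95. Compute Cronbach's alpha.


alpha = (k/(k-1)) * (1 - sum(si^2)/s_total^2)
= (16/15) * (1 - 27.53/55.95)
alpha = 0.5418

0.5418


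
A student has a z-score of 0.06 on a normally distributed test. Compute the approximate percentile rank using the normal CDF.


CDF(z) = 0.5 * (1 + erf(z/sqrt(2)))
erf(0.0424) = 0.0478
CDF = 0.5239
Percentile rank = 0.5239 * 100 = 52.39

52.39


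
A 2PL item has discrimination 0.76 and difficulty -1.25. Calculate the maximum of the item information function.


For 2PL, max info at theta = b = -1.25
I_max = a^2 / 4 = 0.76^2 / 4
= 0.5776 / 4
I_max = 0.1444

0.1444


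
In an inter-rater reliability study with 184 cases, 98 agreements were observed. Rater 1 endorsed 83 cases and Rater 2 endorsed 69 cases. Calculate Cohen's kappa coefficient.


P_o = 98/184 = 0.532609
P_e = (83*69 + 101*115) / 33856 = 0.512228
kappa = (P_o - P_e) / (1 - P_e)
kappa = (0.532609 - 0.512228) / (1 - 0.512228)
kappa = 0.0418

0.0418


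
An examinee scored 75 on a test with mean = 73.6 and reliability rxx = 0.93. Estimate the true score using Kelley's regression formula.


T_est = rxx * X + (1 - rxx) * mean
T_est = 0.93 * 75 + 0.07 * 73.6
T_est = 69.75 + 5.152
T_est = 74.902

74.902


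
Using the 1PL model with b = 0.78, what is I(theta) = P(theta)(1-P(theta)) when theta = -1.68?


P = 1/(1+exp(-(-1.68-0.78))) = 0.0787
I = P*(1-P) = 0.0787 * 0.9213
I = 0.0725

0.0725


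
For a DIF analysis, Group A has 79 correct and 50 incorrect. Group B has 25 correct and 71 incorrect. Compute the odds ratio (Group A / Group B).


Odds_A = 79/50 = 1.58
Odds_B = 25/71 = 0.3521
OR = Odds_A / Odds_B = 1.58 / 0.3521
Exactly, OR = (79 * 71) / (50 * 25) = 5609 / 1250
OR = 4.4872

4.4872


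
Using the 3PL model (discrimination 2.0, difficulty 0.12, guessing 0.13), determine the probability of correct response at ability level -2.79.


logit = 2.0*(-2.79 - 0.12) = -5.82
P* = 1/(1 + exp(--5.82)) = 0.003
P = 0.13 + (1 - 0.13) * 0.003
P = 0.1326

0.1326


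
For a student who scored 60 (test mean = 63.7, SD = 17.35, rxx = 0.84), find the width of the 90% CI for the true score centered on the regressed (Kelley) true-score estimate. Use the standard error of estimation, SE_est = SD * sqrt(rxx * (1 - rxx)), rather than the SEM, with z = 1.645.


True score estimate = 0.84*60 + 0.16*63.7 = 60.592
SE_est = SD * sqrt(rxx * (1 - rxx)) = 17.35 * sqrt(0.84 * 0.16) = 17.35 * sqrt(0.1344) = 6.360615
CI = T_est +/- z * SE_est, so width = 2 * z * SE_est = 2 * 1.645 * 6.360615
Width = 20.9264

20.9264


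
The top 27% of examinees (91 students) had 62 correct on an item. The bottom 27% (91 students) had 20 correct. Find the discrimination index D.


p_upper = 62/91 = 0.6813
p_lower = 20/91 = 0.2198
D = 0.6813 - 0.2198 = 0.4615

0.4615


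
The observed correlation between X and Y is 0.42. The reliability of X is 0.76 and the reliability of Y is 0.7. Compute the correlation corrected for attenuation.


r_corrected = rxy / sqrt(rxx * ryy)
= 0.42 / sqrt(0.76 * 0.7)
= 0.42 / sqrt(0.532)
= 0.42 / 0.729383
r_corrected = 0.5758

0.5758


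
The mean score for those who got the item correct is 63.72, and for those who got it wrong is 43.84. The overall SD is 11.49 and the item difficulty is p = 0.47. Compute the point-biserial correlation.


q = 1 - p = 0.53
rpb = ((M1 - M0) / SD) * sqrt(p * q)
rpb = ((63.72 - 43.84) / 11.49) * sqrt(0.47 * 0.53)
rpb = 0.8635

0.8635


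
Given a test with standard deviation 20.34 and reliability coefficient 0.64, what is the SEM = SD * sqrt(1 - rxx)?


SEM = SD * sqrt(1 - rxx)
SEM = 20.34 * sqrt(1 - 0.64)
SEM = 20.34 * sqrt(0.36) = 20.34 * 0.6
SEM = 12.204

12.204


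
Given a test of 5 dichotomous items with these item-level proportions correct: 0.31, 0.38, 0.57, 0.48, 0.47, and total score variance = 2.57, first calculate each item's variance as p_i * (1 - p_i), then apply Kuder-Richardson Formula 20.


For each item, compute p_i * q_i:
  Item 1: 0.31 * 0.69 = 0.2139
  Item 2: 0.38 * 0.62 = 0.2356
  Item 3: 0.57 * 0.43 = 0.2451
  Item 4: 0.48 * 0.52 = 0.2496
  Item 5: 0.47 * 0.53 = 0.2491
Sum(p_i * q_i) = 0.2139 + 0.2356 + 0.2451 + 0.2496 + 0.2491 = 1.1933
KR-20 = (k/(k-1)) * (1 - Sum(p_i*q_i) / Var_total)
= (5/4) * (1 - 1.1933/2.57)
= 1.25 * 0.5357
KR-20 = 0.6696

0.6696


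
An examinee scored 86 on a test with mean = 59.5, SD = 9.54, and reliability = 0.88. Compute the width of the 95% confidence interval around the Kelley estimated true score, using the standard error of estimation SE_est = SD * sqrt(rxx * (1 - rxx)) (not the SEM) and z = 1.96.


True score estimate = 0.88*86 + 0.12*59.5 = 82.82
SE_est = SD * sqrt(rxx * (1 - rxx)) = 9.54 * sqrt(0.88 * 0.12) = 9.54 * sqrt(0.1056) = 3.100133
CI = T_est +/- z * SE_est, so width = 2 * z * SE_est = 2 * 1.96 * 3.100133
Width = 12.1525

12.1525


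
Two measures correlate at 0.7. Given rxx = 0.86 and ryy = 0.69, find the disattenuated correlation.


r_corrected = rxy / sqrt(rxx * ryy)
= 0.7 / sqrt(0.86 * 0.69)
= 0.7 / sqrt(0.5934)
= 0.7 / 0.770325
r_corrected = 0.9087

0.9087


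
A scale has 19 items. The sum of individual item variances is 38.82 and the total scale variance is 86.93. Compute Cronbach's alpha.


alpha = (k/(k-1)) * (1 - sum(si^2)/s_total^2)
= (19/18) * (1 - 38.82/86.93)
alpha = 0.5842

0.5842


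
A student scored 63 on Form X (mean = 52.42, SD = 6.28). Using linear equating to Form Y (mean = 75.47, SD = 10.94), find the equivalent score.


slope = SD_Y / SD_X = 10.94 / 6.28 ~ 1.742
intercept = mean_Y - slope * mean_X = 75.47 - (10.94 / 6.28) * 52.42 ~ -15.8476
Y = slope * X + intercept. To avoid rounding drift from the rounded slope/intercept, evaluate the equivalent form Y = mean_Y + SD_Y * (X - mean_X) / SD_X at full precision:
Y = 75.47 + 10.94 * (63 - 52.42) / 6.28
Y = 75.47 + 10.94 * 10.58 / 6.28
Y = 75.47 + 115.7452 / 6.28
Y = 75.47 + 18.4308
Y = 93.9008

93.9008


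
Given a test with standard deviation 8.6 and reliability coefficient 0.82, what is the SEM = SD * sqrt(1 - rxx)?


SEM = SD * sqrt(1 - rxx)
SEM = 8.6 * sqrt(1 - 0.82)
SEM = 8.6 * sqrt(0.18) = 8.6 * 0.424264
SEM = 3.6487

3.6487


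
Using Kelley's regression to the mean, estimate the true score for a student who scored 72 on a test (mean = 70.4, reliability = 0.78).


T_est = rxx * X + (1 - rxx) * mean
T_est = 0.78 * 72 + 0.22 * 70.4
T_est = 56.16 + 15.488
T_est = 71.648

71.648


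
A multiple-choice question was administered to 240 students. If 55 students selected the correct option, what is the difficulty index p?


Item difficulty p = number correct / total examinees
p = 55 / 240
p = 0.2292

0.2292


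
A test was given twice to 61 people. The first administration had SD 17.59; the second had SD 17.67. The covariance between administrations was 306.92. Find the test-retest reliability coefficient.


r = cov(X,Y) / (SD_X * SD_Y)
r = 306.92 / (17.59 * 17.67)
r = 306.92 / 310.8153
r = 0.9875

0.9875


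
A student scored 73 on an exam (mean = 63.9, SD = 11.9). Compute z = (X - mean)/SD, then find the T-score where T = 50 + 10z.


z = (X - mean) / SD = (73 - 63.9) / 11.9
z = 9.1 / 11.9
z = 0.7647
T-score = T = 50 + 10z
Carry z at full precision (z = 9.1 / 11.9) into the conversion:
T-score = 50 + 10 * (9.1 / 11.9) = 50 + 91 / 11.9
T-score = 50 + 7.6471
T-score = 57.6471

57.6471


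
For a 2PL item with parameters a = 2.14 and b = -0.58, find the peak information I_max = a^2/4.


For 2PL, max info at theta = b = -0.58
I_max = a^2 / 4 = 2.14^2 / 4
= 4.5796 / 4
I_max = 1.1449

1.1449


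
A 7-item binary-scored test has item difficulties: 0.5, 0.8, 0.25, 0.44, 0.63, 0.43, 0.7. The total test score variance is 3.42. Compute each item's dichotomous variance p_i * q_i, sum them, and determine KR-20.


For each item, compute p_i * q_i:
  Item 1: 0.5 * 0.5 = 0.25
  Item 2: 0.8 * 0.2 = 0.16
  Item 3: 0.25 * 0.75 = 0.1875
  Item 4: 0.44 * 0.56 = 0.2464
  Item 5: 0.63 * 0.37 = 0.2331
  Item 6: 0.43 * 0.57 = 0.2451
  Item 7: 0.7 * 0.3 = 0.21
Sum(p_i * q_i) = 0.25 + 0.16 + 0.1875 + 0.2464 + 0.2331 + 0.2451 + 0.21 = 1.5321
KR-20 = (k/(k-1)) * (1 - Sum(p_i*q_i) / Var_total)
= (7/6) * (1 - 1.5321/3.42)
= 1.1667 * 0.552
KR-20 = 0.644

0.644


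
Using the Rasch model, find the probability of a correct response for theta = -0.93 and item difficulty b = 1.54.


theta - b = -0.93 - 1.54 = -2.47
exp(-(theta - b)) = exp(2.47) = 11.8224
P = 1 / (1 + 11.8224)
P = 0.078

0.078


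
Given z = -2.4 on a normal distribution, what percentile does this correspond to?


CDF(z) = 0.5 * (1 + erf(z/sqrt(2)))
erf(-1.6971) = -0.9836
CDF = 0.0082
Percentile rank = 0.0082 * 100 = 0.82

0.82


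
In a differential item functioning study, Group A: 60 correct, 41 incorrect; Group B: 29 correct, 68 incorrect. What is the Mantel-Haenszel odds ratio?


Odds_A = 60/41 = 1.4634
Odds_B = 29/68 = 0.4265
OR = Odds_A / Odds_B = 1.4634 / 0.4265
Exactly, OR = (60 * 68) / (41 * 29) = 4080 / 1189
OR = 3.4315

3.4315


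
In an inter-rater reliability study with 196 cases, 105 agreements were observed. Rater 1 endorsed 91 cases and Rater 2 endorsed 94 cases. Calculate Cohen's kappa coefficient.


P_o = 105/196 = 0.535714
P_e = (91*94 + 105*102) / 38416 = 0.501458
kappa = (P_o - P_e) / (1 - P_e)
kappa = (0.535714 - 0.501458) / (1 - 0.501458)
kappa = 0.0687

0.0687


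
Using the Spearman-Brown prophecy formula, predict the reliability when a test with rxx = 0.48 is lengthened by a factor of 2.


r_new = (n * rxx) / (1 + (n-1) * rxx)
r_new = (2 * 0.48) / (1 + 1 * 0.48)
r_new = 0.96 / 1.48
r_new = 0.6486

0.6486


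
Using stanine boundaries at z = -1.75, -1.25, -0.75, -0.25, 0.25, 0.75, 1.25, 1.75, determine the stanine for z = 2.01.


Stanine boundaries: [-1.75, -1.25, -0.75, -0.25, 0.25, 0.75, 1.25, 1.75]
z = 2.01
Check each boundary:
  z >= -1.75 -> could be stanine 2
  z >= -1.25 -> could be stanine 3
  z >= -0.75 -> could be stanine 4
  z >= -0.25 -> could be stanine 5
  z >= 0.25 -> could be stanine 6
  z >= 0.75 -> could be stanine 7
  z >= 1.25 -> could be stanine 8
  z >= 1.75 -> could be stanine 9
Highest qualifying boundary gives stanine = 9

9


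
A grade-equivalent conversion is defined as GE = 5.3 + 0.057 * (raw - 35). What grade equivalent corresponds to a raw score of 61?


raw - median = 61 - 35 = 26
slope * diff = 0.057 * 26 = 1.482
GE = 5.3 + 1.482
GE = 6.782

6.782


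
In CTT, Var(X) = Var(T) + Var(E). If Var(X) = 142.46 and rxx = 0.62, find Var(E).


var_true = rxx * var_obs = 0.62 * 142.46 = 88.3252
var_error = var_obs - var_true
var_error = 142.46 - 88.3252
var_error = 54.1348

54.1348


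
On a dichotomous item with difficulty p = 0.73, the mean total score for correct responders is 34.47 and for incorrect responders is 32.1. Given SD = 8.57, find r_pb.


q = 1 - p = 0.27
rpb = ((M1 - M0) / SD) * sqrt(p * q)
rpb = ((34.47 - 32.1) / 8.57) * sqrt(0.73 * 0.27)
rpb = 0.1228

0.1228


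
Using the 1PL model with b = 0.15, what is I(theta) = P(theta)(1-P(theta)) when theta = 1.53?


P = 1/(1+exp(-(1.53-0.15))) = 0.799
I = P*(1-P) = 0.799 * 0.201
I = 0.1606

0.1606


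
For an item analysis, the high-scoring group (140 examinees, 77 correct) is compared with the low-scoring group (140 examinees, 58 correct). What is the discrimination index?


p_upper = 77/140 = 0.55
p_lower = 58/140 = 0.4143
D = 0.55 - 0.4143 = 0.1357

0.1357


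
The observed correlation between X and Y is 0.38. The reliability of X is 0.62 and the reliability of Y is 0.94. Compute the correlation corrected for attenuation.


r_corrected = rxy / sqrt(rxx * ryy)
= 0.38 / sqrt(0.62 * 0.94)
= 0.38 / sqrt(0.5828)
= 0.38 / 0.763413
r_corrected = 0.4978

0.4978


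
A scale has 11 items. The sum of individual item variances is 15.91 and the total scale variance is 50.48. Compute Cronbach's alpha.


alpha = (k/(k-1)) * (1 - sum(si^2)/s_total^2)
= (11/10) * (1 - 15.91/50.48)
alpha = 0.7533

0.7533


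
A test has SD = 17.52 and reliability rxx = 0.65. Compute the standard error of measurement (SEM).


SEM = SD * sqrt(1 - rxx)
SEM = 17.52 * sqrt(1 - 0.65)
SEM = 17.52 * sqrt(0.35) = 17.52 * 0.591608
SEM = 10.365

10.365


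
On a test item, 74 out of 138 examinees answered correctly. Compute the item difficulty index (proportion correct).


Item difficulty p = number correct / total examinees
p = 74 / 138
p = 0.5362

0.5362


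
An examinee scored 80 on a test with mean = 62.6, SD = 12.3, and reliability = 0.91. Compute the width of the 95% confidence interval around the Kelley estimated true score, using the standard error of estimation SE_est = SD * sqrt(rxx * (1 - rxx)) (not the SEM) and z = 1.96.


True score estimate = 0.91*80 + 0.09*62.6 = 78.434
SE_est = SD * sqrt(rxx * (1 - rxx)) = 12.3 * sqrt(0.91 * 0.09) = 12.3 * sqrt(0.0819) = 3.520036
CI = T_est +/- z * SE_est, so width = 2 * z * SE_est = 2 * 1.96 * 3.520036
Width = 13.7985

13.7985


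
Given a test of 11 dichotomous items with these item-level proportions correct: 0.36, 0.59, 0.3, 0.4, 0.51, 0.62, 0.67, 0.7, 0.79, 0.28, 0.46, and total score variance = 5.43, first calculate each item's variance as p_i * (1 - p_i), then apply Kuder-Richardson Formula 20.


For each item, compute p_i * q_i:
  Item 1: 0.36 * 0.64 = 0.2304
  Item 2: 0.59 * 0.41 = 0.2419
  Item 3: 0.3 * 0.7 = 0.21
  Item 4: 0.4 * 0.6 = 0.24
  Item 5: 0.51 * 0.49 = 0.2499
  Item 6: 0.62 * 0.38 = 0.2356
  Item 7: 0.67 * 0.33 = 0.2211
  Item 8: 0.7 * 0.3 = 0.21
  Item 9: 0.79 * 0.21 = 0.1659
  Item 10: 0.28 * 0.72 = 0.2016
  Item 11: 0.46 * 0.54 = 0.2484
Sum(p_i * q_i) = 0.2304 + 0.2419 + 0.21 + 0.24 + 0.2499 + 0.2356 + 0.2211 + 0.21 + 0.1659 + 0.2016 + 0.2484 = 2.4548
KR-20 = (k/(k-1)) * (1 - Sum(p_i*q_i) / Var_total)
= (11/10) * (1 - 2.4548/5.43)
= 1.1 * 0.5479
KR-20 = 0.6027

0.6027


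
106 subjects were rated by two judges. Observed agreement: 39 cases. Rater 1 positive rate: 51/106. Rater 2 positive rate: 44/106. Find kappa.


P_o = 39/106 = 0.367925
P_e = (51*44 + 55*62) / 11236 = 0.503204
kappa = (P_o - P_e) / (1 - P_e)
kappa = (0.367925 - 0.503204) / (1 - 0.503204)
kappa = -0.2723

-0.2723


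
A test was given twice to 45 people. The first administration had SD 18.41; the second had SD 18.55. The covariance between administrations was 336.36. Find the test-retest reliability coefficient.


r = cov(X,Y) / (SD_X * SD_Y)
r = 336.36 / (18.41 * 18.55)
r = 336.36 / 341.5055
r = 0.9849

0.9849


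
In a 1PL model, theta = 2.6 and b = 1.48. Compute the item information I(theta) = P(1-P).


P = 1/(1+exp(-(2.6-1.48))) = 0.754
I = P*(1-P) = 0.754 * 0.246
I = 0.1855

0.1855


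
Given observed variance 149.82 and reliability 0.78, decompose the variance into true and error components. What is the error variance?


var_true = rxx * var_obs = 0.78 * 149.82 = 116.8596
var_error = var_obs - var_true
var_error = 149.82 - 116.8596
var_error = 32.9604

32.9604


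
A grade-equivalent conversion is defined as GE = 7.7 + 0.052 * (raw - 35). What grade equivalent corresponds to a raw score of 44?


raw - median = 44 - 35 = 9
slope * diff = 0.052 * 9 = 0.468
GE = 7.7 + 0.468
GE = 8.168

8.168


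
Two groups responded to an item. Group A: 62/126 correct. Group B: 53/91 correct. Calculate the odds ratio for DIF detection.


Odds_A = 62/64 = 0.9688
Odds_B = 53/38 = 1.3947
OR = Odds_A / Odds_B = 0.9688 / 1.3947
Exactly, OR = (62 * 38) / (64 * 53) = 2356 / 3392
OR = 0.6946

0.6946


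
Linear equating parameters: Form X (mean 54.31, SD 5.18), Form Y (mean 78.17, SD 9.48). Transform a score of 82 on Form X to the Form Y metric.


slope = SD_Y / SD_X = 9.48 / 5.18 ~ 1.8301
intercept = mean_Y - slope * mean_X = 78.17 - (9.48 / 5.18) * 54.31 ~ -21.2236
Y = slope * X + intercept. To avoid rounding drift from the rounded slope/intercept, evaluate the equivalent form Y = mean_Y + SD_Y * (X - mean_X) / SD_X at full precision:
Y = 78.17 + 9.48 * (82 - 54.31) / 5.18
Y = 78.17 + 9.48 * 27.69 / 5.18
Y = 78.17 + 262.5012 / 5.18
Y = 78.17 + 50.6759
Y = 128.8459

128.8459


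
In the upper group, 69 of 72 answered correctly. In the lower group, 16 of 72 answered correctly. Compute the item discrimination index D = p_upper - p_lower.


p_upper = 69/72 = 0.9583
p_lower = 16/72 = 0.2222
D = 0.9583 - 0.2222 = 0.7361

0.7361


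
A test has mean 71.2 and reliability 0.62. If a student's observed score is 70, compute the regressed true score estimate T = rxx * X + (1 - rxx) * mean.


T_est = rxx * X + (1 - rxx) * mean
T_est = 0.62 * 70 + 0.38 * 71.2
T_est = 43.4 + 27.056
T_est = 70.456

70.456


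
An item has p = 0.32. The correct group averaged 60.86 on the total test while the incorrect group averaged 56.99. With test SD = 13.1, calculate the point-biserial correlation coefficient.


q = 1 - p = 0.68
rpb = ((M1 - M0) / SD) * sqrt(p * q)
rpb = ((60.86 - 56.99) / 13.1) * sqrt(0.32 * 0.68)
rpb = 0.1378

0.1378


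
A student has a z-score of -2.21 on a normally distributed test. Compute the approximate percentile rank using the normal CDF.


CDF(z) = 0.5 * (1 + erf(z/sqrt(2)))
erf(-1.5627) = -0.9729
CDF = 0.0136
Percentile rank = 0.0136 * 100 = 1.36

1.36


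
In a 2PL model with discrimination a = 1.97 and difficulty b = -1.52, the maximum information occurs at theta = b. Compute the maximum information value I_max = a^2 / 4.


For 2PL, max info at theta = b = -1.52
I_max = a^2 / 4 = 1.97^2 / 4
= 3.8809 / 4
I_max = 0.9702

0.9702


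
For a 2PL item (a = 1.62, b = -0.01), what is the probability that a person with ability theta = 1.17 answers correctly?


a*(theta - b) = 1.62 * (1.17 - -0.01) = 1.9116
exp(-1.9116) = 0.1478
P = 1 / (1 + 0.1478)
P = 0.8712

0.8712


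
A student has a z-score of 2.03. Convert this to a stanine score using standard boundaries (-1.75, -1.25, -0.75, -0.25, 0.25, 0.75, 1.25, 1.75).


Stanine boundaries: [-1.75, -1.25, -0.75, -0.25, 0.25, 0.75, 1.25, 1.75]
z = 2.03
Check each boundary:
  z >= -1.75 -> could be stanine 2
  z >= -1.25 -> could be stanine 3
  z >= -0.75 -> could be stanine 4
  z >= -0.25 -> could be stanine 5
  z >= 0.25 -> could be stanine 6
  z >= 0.75 -> could be stanine 7
  z >= 1.25 -> could be stanine 8
  z >= 1.75 -> could be stanine 9
Highest qualifying boundary gives stanine = 9

9


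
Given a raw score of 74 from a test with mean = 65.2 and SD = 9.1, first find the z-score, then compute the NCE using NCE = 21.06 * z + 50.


z = (X - mean) / SD = (74 - 65.2) / 9.1
z = 8.8 / 9.1
z = 0.967
NCE = NCE = 21.06z + 50
Carry z at full precision (z = 8.8 / 9.1) into the conversion:
NCE = 21.06 * (8.8 / 9.1) + 50 = 185.328 / 9.1 + 50
NCE = 20.3657 + 50
NCE = 70.3657

70.3657


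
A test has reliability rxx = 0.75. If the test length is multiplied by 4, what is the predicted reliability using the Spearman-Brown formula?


r_new = (n * rxx) / (1 + (n-1) * rxx)
r_new = (4 * 0.75) / (1 + 3 * 0.75)
r_new = 3.0 / 3.25
r_new = 0.9231

0.9231


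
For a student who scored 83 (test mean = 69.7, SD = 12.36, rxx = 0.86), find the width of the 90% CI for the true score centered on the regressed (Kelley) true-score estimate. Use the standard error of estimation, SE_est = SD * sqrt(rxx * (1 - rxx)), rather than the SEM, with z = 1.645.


True score estimate = 0.86*83 + 0.14*69.7 = 81.138
SE_est = SD * sqrt(rxx * (1 - rxx)) = 12.36 * sqrt(0.86 * 0.14) = 12.36 * sqrt(0.1204) = 4.28876
CI = T_est +/- z * SE_est, so width = 2 * z * SE_est = 2 * 1.645 * 4.28876
Width = 14.11

14.11


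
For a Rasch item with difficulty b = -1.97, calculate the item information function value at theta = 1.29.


P = 1/(1+exp(-(1.29--1.97))) = 0.963
I = P*(1-P) = 0.963 * 0.037
I = 0.0356

0.0356


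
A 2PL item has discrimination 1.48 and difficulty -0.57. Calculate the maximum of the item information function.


For 2PL, max info at theta = b = -0.57
I_max = a^2 / 4 = 1.48^2 / 4
= 2.1904 / 4
I_max = 0.5476

0.5476


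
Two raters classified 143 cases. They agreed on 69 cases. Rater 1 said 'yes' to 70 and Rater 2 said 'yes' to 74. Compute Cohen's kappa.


P_o = 69/143 = 0.482517
P_e = (70*74 + 73*69) / 20449 = 0.499633
kappa = (P_o - P_e) / (1 - P_e)
kappa = (0.482517 - 0.499633) / (1 - 0.499633)
kappa = -0.0342

-0.0342


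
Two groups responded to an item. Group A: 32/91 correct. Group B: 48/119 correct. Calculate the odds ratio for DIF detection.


Odds_A = 32/59 = 0.5424
Odds_B = 48/71 = 0.6761
OR = Odds_A / Odds_B = 0.5424 / 0.6761
Exactly, OR = (32 * 71) / (59 * 48) = 2272 / 2832
OR = 0.8023

0.8023


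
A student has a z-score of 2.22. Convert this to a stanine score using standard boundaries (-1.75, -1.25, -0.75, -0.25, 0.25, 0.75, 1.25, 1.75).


Stanine boundaries: [-1.75, -1.25, -0.75, -0.25, 0.25, 0.75, 1.25, 1.75]
z = 2.22
Check each boundary:
  z >= -1.75 -> could be stanine 2
  z >= -1.25 -> could be stanine 3
  z >= -0.75 -> could be stanine 4
  z >= -0.25 -> could be stanine 5
  z >= 0.25 -> could be stanine 6
  z >= 0.75 -> could be stanine 7
  z >= 1.25 -> could be stanine 8
  z >= 1.75 -> could be stanine 9
Highest qualifying boundary gives stanine = 9

9


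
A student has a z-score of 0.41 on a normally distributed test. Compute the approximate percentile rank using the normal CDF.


CDF(z) = 0.5 * (1 + erf(z/sqrt(2)))
erf(0.2899) = 0.3182
CDF = 0.6591
Percentile rank = 0.6591 * 100 = 65.91

65.91


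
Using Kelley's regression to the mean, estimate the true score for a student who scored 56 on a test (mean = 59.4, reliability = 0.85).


T_est = rxx * X + (1 - rxx) * mean
T_est = 0.85 * 56 + 0.15 * 59.4
T_est = 47.6 + 8.91
T_est = 56.51

56.51


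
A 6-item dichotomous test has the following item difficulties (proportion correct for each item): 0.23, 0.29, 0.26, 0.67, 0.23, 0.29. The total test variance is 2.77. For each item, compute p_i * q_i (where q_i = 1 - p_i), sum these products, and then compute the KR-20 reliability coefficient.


For each item, compute p_i * q_i:
  Item 1: 0.23 * 0.77 = 0.1771
  Item 2: 0.29 * 0.71 = 0.2059
  Item 3: 0.26 * 0.74 = 0.1924
  Item 4: 0.67 * 0.33 = 0.2211
  Item 5: 0.23 * 0.77 = 0.1771
  Item 6: 0.29 * 0.71 = 0.2059
Sum(p_i * q_i) = 0.1771 + 0.2059 + 0.1924 + 0.2211 + 0.1771 + 0.2059 = 1.1795
KR-20 = (k/(k-1)) * (1 - Sum(p_i*q_i) / Var_total)
= (6/5) * (1 - 1.1795/2.77)
= 1.2 * 0.5742
KR-20 = 0.689

0.689


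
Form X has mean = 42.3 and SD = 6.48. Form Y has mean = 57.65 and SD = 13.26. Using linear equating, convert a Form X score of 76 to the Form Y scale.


slope = SD_Y / SD_X = 13.26 / 6.48 ~ 2.0463
intercept = mean_Y - slope * mean_X = 57.65 - (13.26 / 6.48) * 42.3 ~ -28.9083
Y = slope * X + intercept. To avoid rounding drift from the rounded slope/intercept, evaluate the equivalent form Y = mean_Y + SD_Y * (X - mean_X) / SD_X at full precision:
Y = 57.65 + 13.26 * (76 - 42.3) / 6.48
Y = 57.65 + 13.26 * 33.7 / 6.48
Y = 57.65 + 446.862 / 6.48
Y = 57.65 + 68.9602
Y = 126.6102

126.6102


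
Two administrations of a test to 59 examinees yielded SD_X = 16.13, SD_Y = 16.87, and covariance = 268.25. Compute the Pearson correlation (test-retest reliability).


r = cov(X,Y) / (SD_X * SD_Y)
r = 268.25 / (16.13 * 16.87)
r = 268.25 / 272.1131
r = 0.9858

0.9858


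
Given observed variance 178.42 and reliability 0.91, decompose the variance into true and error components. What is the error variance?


var_true = rxx * var_obs = 0.91 * 178.42 = 162.3622
var_error = var_obs - var_true
var_error = 178.42 - 162.3622
var_error = 16.0578

16.0578


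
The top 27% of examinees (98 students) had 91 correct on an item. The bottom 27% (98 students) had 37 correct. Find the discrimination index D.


p_upper = 91/98 = 0.9286
p_lower = 37/98 = 0.3776
D = 0.9286 - 0.3776 = 0.551

0.551


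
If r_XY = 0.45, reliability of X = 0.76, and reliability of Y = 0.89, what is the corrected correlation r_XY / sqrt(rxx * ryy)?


r_corrected = rxy / sqrt(rxx * ryy)
= 0.45 / sqrt(0.76 * 0.89)
= 0.45 / sqrt(0.6764)
= 0.45 / 0.822435
r_corrected = 0.5472

0.5472


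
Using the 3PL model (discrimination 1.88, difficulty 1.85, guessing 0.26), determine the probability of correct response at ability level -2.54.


logit = 1.88*(-2.54 - 1.85) = -8.2532
P* = 1/(1 + exp(--8.2532)) = 0.0003
P = 0.26 + (1 - 0.26) * 0.0003
P = 0.2602

0.2602


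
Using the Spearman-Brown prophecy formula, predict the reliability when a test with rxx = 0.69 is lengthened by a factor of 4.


r_new = (n * rxx) / (1 + (n-1) * rxx)
r_new = (4 * 0.69) / (1 + 3 * 0.69)
r_new = 2.76 / 3.07
r_new = 0.899

0.899


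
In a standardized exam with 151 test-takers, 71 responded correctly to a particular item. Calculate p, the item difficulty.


Item difficulty p = number correct / total examinees
p = 71 / 151
p = 0.4702

0.4702


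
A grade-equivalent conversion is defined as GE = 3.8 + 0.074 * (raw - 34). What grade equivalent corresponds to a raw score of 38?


raw - median = 38 - 34 = 4
slope * diff = 0.074 * 4 = 0.296
GE = 3.8 + 0.296
GE = 4.096

4.096


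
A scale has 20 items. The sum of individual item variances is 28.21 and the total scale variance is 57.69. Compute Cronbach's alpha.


alpha = (k/(k-1)) * (1 - sum(si^2)/s_total^2)
= (20/19) * (1 - 28.21/57.69)
alpha = 0.5379

0.5379


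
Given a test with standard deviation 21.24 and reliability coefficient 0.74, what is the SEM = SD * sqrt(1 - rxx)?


SEM = SD * sqrt(1 - rxx)
SEM = 21.24 * sqrt(1 - 0.74)
SEM = 21.24 * sqrt(0.26) = 21.24 * 0.509902
SEM = 10.8303

10.8303


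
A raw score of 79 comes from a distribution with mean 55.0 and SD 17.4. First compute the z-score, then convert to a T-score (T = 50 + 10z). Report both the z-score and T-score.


z = (X - mean) / SD = (79 - 55.0) / 17.4
z = 24.0 / 17.4
z = 1.3793
T-score = T = 50 + 10z
Carry z at full precision (z = 24.0 / 17.4) into the conversion:
T-score = 50 + 10 * (24.0 / 17.4) = 50 + 240 / 17.4
T-score = 50 + 13.7931
T-score = 63.7931

63.7931


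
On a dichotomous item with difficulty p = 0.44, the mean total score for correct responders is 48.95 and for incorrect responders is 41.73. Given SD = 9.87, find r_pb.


q = 1 - p = 0.56
rpb = ((M1 - M0) / SD) * sqrt(p * q)
rpb = ((48.95 - 41.73) / 9.87) * sqrt(0.44 * 0.56)
rpb = 0.3631

0.3631


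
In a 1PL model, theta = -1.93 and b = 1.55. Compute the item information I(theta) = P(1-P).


P = 1/(1+exp(-(-1.93-1.55))) = 0.0299
I = P*(1-P) = 0.0299 * 0.9701
I = 0.029

0.029


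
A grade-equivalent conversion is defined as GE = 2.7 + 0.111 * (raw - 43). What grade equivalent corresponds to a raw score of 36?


raw - median = 36 - 43 = -7
slope * diff = 0.111 * -7 = -0.777
GE = 2.7 + -0.777
GE = 1.923

1.923


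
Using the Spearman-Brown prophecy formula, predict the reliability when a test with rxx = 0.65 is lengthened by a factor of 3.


r_new = (n * rxx) / (1 + (n-1) * rxx)
r_new = (3 * 0.65) / (1 + 2 * 0.65)
r_new = 1.95 / 2.3
r_new = 0.8478

0.8478


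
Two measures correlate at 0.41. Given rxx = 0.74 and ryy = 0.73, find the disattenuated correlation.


r_corrected = rxy / sqrt(rxx * ryy)
= 0.41 / sqrt(0.74 * 0.73)
= 0.41 / sqrt(0.5402)
= 0.41 / 0.734983
r_corrected = 0.5578

0.5578


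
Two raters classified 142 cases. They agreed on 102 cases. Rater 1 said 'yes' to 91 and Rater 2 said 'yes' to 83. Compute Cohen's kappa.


P_o = 102/142 = 0.71831
P_e = (91*83 + 51*59) / 20164 = 0.523805
kappa = (P_o - P_e) / (1 - P_e)
kappa = (0.71831 - 0.523805) / (1 - 0.523805)
kappa = 0.4085

0.4085


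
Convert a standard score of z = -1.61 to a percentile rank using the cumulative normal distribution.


CDF(z) = 0.5 * (1 + erf(z/sqrt(2)))
erf(-1.1384) = -0.8926
CDF = 0.0537
Percentile rank = 0.0537 * 100 = 5.37

5.37


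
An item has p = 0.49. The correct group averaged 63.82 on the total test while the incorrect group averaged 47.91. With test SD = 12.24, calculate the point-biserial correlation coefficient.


q = 1 - p = 0.51
rpb = ((M1 - M0) / SD) * sqrt(p * q)
rpb = ((63.82 - 47.91) / 12.24) * sqrt(0.49 * 0.51)
rpb = 0.6498

0.6498


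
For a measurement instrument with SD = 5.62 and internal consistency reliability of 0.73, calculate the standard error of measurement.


SEM = SD * sqrt(1 - rxx)
SEM = 5.62 * sqrt(1 - 0.73)
SEM = 5.62 * sqrt(0.27) = 5.62 * 0.519615
SEM = 2.9202

2.9202


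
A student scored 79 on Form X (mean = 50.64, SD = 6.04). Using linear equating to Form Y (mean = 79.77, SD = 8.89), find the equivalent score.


slope = SD_Y / SD_X = 8.89 / 6.04 ~ 1.4719
intercept = mean_Y - slope * mean_X = 79.77 - (8.89 / 6.04) * 50.64 ~ 5.2353
Y = slope * X + intercept. To avoid rounding drift from the rounded slope/intercept, evaluate the equivalent form Y = mean_Y + SD_Y * (X - mean_X) / SD_X at full precision:
Y = 79.77 + 8.89 * (79 - 50.64) / 6.04
Y = 79.77 + 8.89 * 28.36 / 6.04
Y = 79.77 + 252.1204 / 6.04
Y = 79.77 + 41.7418
Y = 121.5118

121.5118


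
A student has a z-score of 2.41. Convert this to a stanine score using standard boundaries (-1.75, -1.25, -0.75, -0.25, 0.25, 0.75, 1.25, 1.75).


Stanine boundaries: [-1.75, -1.25, -0.75, -0.25, 0.25, 0.75, 1.25, 1.75]
z = 2.41
Check each boundary:
  z >= -1.75 -> could be stanine 2
  z >= -1.25 -> could be stanine 3
  z >= -0.75 -> could be stanine 4
  z >= -0.25 -> could be stanine 5
  z >= 0.25 -> could be stanine 6
  z >= 0.75 -> could be stanine 7
  z >= 1.25 -> could be stanine 8
  z >= 1.75 -> could be stanine 9
Highest qualifying boundary gives stanine = 9

9


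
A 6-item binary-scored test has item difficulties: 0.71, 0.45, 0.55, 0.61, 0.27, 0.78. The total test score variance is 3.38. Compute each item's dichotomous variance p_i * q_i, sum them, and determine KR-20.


For each item, compute p_i * q_i:
  Item 1: 0.71 * 0.29 = 0.2059
  Item 2: 0.45 * 0.55 = 0.2475
  Item 3: 0.55 * 0.45 = 0.2475
  Item 4: 0.61 * 0.39 = 0.2379
  Item 5: 0.27 * 0.73 = 0.1971
  Item 6: 0.78 * 0.22 = 0.1716
Sum(p_i * q_i) = 0.2059 + 0.2475 + 0.2475 + 0.2379 + 0.1971 + 0.1716 = 1.3075
KR-20 = (k/(k-1)) * (1 - Sum(p_i*q_i) / Var_total)
= (6/5) * (1 - 1.3075/3.38)
= 1.2 * 0.6132
KR-20 = 0.7358

0.7358


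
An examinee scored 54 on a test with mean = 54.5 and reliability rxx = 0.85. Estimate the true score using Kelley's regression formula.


T_est = rxx * X + (1 - rxx) * mean
T_est = 0.85 * 54 + 0.15 * 54.5
T_est = 45.9 + 8.175
T_est = 54.075

54.075


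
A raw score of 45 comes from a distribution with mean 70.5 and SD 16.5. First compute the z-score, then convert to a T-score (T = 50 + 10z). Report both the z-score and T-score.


z = (X - mean) / SD = (45 - 70.5) / 16.5
z = -25.5 / 16.5
z = -1.5455
T-score = T = 50 + 10z
Carry z at full precision (z = -25.5 / 16.5) into the conversion:
T-score = 50 + 10 * (-25.5 / 16.5) = 50 + -255 / 16.5
T-score = 50 + -15.4545
T-score = 34.5455

34.5455


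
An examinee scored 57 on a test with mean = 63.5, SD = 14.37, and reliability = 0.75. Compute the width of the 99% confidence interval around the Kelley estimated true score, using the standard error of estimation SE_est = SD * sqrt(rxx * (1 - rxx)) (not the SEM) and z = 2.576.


True score estimate = 0.75*57 + 0.25*63.5 = 58.625
SE_est = SD * sqrt(rxx * (1 - rxx)) = 14.37 * sqrt(0.75 * 0.25) = 14.37 * sqrt(0.1875) = 6.222393
CI = T_est +/- z * SE_est, so width = 2 * z * SE_est = 2 * 2.576 * 6.222393
Width = 32.0578

32.0578


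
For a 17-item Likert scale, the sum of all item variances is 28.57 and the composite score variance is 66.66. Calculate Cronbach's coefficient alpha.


alpha = (k/(k-1)) * (1 - sum(si^2)/s_total^2)
= (17/16) * (1 - 28.57/66.66)
alpha = 0.6071

0.6071


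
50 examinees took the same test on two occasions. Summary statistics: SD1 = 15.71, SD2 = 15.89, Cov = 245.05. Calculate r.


r = cov(X,Y) / (SD_X * SD_Y)
r = 245.05 / (15.71 * 15.89)
r = 245.05 / 249.6319
r = 0.9816

0.9816


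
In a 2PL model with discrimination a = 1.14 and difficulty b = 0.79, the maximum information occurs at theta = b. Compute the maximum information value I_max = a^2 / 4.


For 2PL, max info at theta = b = 0.79
I_max = a^2 / 4 = 1.14^2 / 4
= 1.2996 / 4
I_max = 0.3249

0.3249


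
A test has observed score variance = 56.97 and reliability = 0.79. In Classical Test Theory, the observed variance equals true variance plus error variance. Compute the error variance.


var_true = rxx * var_obs = 0.79 * 56.97 = 45.0063
var_error = var_obs - var_true
var_error = 56.97 - 45.0063
var_error = 11.9637

11.9637


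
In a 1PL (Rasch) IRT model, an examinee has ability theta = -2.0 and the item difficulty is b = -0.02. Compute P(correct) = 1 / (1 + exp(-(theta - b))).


theta - b = -2.0 - -0.02 = -1.98
exp(-(theta - b)) = exp(1.98) = 7.2427
P = 1 / (1 + 7.2427)
P = 0.1213

0.1213


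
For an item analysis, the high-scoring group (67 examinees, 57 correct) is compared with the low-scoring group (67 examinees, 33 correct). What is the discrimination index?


p_upper = 57/67 = 0.8507
p_lower = 33/67 = 0.4925
D = 0.8507 - 0.4925 = 0.3582

0.3582


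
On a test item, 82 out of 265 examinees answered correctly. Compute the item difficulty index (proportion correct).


Item difficulty p = number correct / total examinees
p = 82 / 265
p = 0.3094

0.3094


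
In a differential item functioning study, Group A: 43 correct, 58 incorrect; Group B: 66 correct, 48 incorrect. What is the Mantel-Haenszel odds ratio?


Odds_A = 43/58 = 0.7414
Odds_B = 66/48 = 1.375
OR = Odds_A / Odds_B = 0.7414 / 1.375
Exactly, OR = (43 * 48) / (58 * 66) = 2064 / 3828
OR = 0.5392

0.5392


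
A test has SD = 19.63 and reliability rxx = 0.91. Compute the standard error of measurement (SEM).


SEM = SD * sqrt(1 - rxx)
SEM = 19.63 * sqrt(1 - 0.91)
SEM = 19.63 * sqrt(0.09) = 19.63 * 0.3
SEM = 5.889

5.889


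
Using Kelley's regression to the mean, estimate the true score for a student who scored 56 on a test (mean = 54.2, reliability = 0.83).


T_est = rxx * X + (1 - rxx) * mean
T_est = 0.83 * 56 + 0.17 * 54.2
T_est = 46.48 + 9.214
T_est = 55.694

55.694


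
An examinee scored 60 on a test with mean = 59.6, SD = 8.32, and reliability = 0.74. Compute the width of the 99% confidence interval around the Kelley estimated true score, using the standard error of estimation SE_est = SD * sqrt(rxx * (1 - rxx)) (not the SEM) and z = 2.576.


True score estimate = 0.74*60 + 0.26*59.6 = 59.896
SE_est = SD * sqrt(rxx * (1 - rxx)) = 8.32 * sqrt(0.74 * 0.26) = 8.32 * sqrt(0.1924) = 3.649437
CI = T_est +/- z * SE_est, so width = 2 * z * SE_est = 2 * 2.576 * 3.649437
Width = 18.8019

18.8019


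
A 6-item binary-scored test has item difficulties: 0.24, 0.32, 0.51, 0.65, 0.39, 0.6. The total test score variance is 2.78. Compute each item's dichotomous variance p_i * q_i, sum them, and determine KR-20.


For each item, compute p_i * q_i:
  Item 1: 0.24 * 0.76 = 0.1824
  Item 2: 0.32 * 0.68 = 0.2176
  Item 3: 0.51 * 0.49 = 0.2499
  Item 4: 0.65 * 0.35 = 0.2275
  Item 5: 0.39 * 0.61 = 0.2379
  Item 6: 0.6 * 0.4 = 0.24
Sum(p_i * q_i) = 0.1824 + 0.2176 + 0.2499 + 0.2275 + 0.2379 + 0.24 = 1.3553
KR-20 = (k/(k-1)) * (1 - Sum(p_i*q_i) / Var_total)
= (6/5) * (1 - 1.3553/2.78)
= 1.2 * 0.5125
KR-20 = 0.615

0.615


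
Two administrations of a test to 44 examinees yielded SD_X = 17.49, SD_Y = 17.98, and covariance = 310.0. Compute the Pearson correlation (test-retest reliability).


r = cov(X,Y) / (SD_X * SD_Y)
r = 310.0 / (17.49 * 17.98)
r = 310.0 / 314.4702
r = 0.9858

0.9858


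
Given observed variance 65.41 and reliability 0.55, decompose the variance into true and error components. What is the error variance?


var_true = rxx * var_obs = 0.55 * 65.41 = 35.9755
var_error = var_obs - var_true
var_error = 65.41 - 35.9755
var_error = 29.4345

29.4345


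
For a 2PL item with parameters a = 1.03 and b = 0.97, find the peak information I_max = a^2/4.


For 2PL, max info at theta = b = 0.97
I_max = a^2 / 4 = 1.03^2 / 4
= 1.0609 / 4
I_max = 0.2652

0.2652


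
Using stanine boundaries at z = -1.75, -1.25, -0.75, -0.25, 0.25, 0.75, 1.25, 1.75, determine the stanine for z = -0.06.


Stanine boundaries: [-1.75, -1.25, -0.75, -0.25, 0.25, 0.75, 1.25, 1.75]
z = -0.06
Check each boundary:
  z >= -1.75 -> could be stanine 2
  z >= -1.25 -> could be stanine 3
  z >= -0.75 -> could be stanine 4
  z >= -0.25 -> could be stanine 5
  z < 0.25
  z < 0.75
  z < 1.25
  z < 1.75
Highest qualifying boundary gives stanine = 5

5
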